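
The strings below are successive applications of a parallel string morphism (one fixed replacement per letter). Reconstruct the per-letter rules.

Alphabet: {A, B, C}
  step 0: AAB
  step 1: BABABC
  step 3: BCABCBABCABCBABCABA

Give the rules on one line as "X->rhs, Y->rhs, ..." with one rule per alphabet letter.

  step 0 ⇒ step 1: AAB ⇒ BA·BA·BC
    A ↦ BA
    B ↦ BC
    C ↦ A  (constrained at step 1)

A->BA, B->BC, C->A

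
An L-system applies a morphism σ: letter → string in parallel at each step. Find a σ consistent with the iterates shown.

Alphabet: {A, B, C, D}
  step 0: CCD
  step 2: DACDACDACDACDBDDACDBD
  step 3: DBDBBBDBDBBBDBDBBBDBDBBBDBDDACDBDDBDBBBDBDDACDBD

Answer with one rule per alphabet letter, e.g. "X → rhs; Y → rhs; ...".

  step 2 ⇒ step 3: DACDACDACDACDBDDACDBD ⇒ DBD·B·BB·DBD·B·BB·DBD·B·BB·DBD·B·BB·DBD·DAC·DBD·DBD·B·BB·DBD·DAC·DBD
    A ↦ B
    B ↦ DAC
    C ↦ BB
    D ↦ DBD

A->B, B->DAC, C->BB, D->DBD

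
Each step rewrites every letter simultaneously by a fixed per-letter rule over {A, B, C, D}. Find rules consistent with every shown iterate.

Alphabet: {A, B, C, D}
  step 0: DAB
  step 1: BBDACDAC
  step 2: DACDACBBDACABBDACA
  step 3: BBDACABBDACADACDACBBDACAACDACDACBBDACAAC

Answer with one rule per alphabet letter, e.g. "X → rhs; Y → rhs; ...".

A->AC, B->DAC, C->A, D->BBD

  step 2 ⇒ step 3: DACDACBBDACABBDACA ⇒ BBD·AC·A·BBD·AC·A·DAC·DAC·BBD·AC·A·AC·DAC·DAC·BBD·AC·A·AC
    A ↦ AC
    B ↦ DAC
    C ↦ A
    D ↦ BBD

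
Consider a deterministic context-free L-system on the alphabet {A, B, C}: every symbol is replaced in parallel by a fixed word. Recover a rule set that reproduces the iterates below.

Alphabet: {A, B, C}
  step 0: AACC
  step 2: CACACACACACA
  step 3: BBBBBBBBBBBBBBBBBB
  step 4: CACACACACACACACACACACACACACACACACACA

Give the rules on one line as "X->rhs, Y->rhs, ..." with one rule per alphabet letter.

  step 3 ⇒ step 4: BBBBBBBBBBBBBBBBBB ⇒ CA·CA·CA·CA·CA·CA·CA·CA·CA·CA·CA·CA·CA·CA·CA·CA·CA·CA
    B ↦ CA
  step 2 ⇒ step 3: CACACACACACA ⇒ BB·B·BB·B·BB·B·BB·B·BB·B·BB·B
    A ↦ B
  step 2 ⇒ step 3: CACACACACACA ⇒ BB·B·BB·B·BB·B·BB·B·BB·B·BB·B
    C ↦ BB

A->B, B->CA, C->BB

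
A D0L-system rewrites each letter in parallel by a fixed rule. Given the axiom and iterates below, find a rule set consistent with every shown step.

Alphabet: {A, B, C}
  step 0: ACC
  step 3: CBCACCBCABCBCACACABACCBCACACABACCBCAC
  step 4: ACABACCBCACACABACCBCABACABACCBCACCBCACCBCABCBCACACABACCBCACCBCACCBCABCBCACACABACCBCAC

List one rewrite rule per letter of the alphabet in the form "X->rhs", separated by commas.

  step 3 ⇒ step 4: CBCACCBCABCBCACACABACCBCACACABACCBCAC ⇒ AC·AB·AC·CBC·AC·AC·AB·AC·CBC·AB·AC·AB·AC·CBC·AC·CBC·AC·CBC·AB·CBC·AC·AC·AB·AC·CBC·AC·CBC·AC·CBC·AB·CBC·AC·AC·AB·AC·CBC·AC
    A ↦ CBC
    B ↦ AB
    C ↦ AC

A->CBC, B->AB, C->AC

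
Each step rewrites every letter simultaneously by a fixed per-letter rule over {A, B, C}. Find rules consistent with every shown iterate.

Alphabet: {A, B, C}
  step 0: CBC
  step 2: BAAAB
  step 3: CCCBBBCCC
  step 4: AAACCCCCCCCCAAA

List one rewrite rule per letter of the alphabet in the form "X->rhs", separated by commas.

A->B, B->CCC, C->A

  step 3 ⇒ step 4: CCCBBBCCC ⇒ A·A·A·CCC·CCC·CCC·A·A·A
    B ↦ CCC
    C ↦ A
  step 2 ⇒ step 3: BAAAB ⇒ CCC·B·B·B·CCC
    A ↦ B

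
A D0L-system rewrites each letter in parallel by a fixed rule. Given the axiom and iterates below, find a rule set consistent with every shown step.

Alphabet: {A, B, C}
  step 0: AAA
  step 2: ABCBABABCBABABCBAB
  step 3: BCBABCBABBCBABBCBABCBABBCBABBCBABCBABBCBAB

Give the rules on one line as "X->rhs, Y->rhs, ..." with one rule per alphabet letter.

  step 2 ⇒ step 3: ABCBABABCBABABCBAB ⇒ BCB·AB·CB·AB·BCB·AB·BCB·AB·CB·AB·BCB·AB·BCB·AB·CB·AB·BCB·AB
    A ↦ BCB
    B ↦ AB
    C ↦ CB

A->BCB, B->AB, C->CB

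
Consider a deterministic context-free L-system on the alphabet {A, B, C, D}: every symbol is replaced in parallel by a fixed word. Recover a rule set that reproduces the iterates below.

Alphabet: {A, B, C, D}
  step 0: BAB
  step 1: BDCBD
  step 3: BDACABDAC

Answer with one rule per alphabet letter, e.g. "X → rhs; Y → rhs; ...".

  step 0 ⇒ step 1: BAB ⇒ BD·C·BD
    A ↦ C
    B ↦ BD
    C ↦ D  (constrained at step 1)
    D ↦ A  (constrained at step 1)

A->C, B->BD, C->D, D->A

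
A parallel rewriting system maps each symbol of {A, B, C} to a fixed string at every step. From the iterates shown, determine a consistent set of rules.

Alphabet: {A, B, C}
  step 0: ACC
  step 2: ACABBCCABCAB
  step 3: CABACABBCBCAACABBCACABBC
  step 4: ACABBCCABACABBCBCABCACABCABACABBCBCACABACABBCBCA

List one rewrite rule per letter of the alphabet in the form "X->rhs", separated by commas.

A->CAB, B->BC, C->A

  step 3 ⇒ step 4: CABACABBCBCAACABBCACABBC ⇒ A·CAB·BC·CAB·A·CAB·BC·BC·A·BC·A·CAB·CAB·A·CAB·BC·BC·A·CAB·A·CAB·BC·BC·A
    A ↦ CAB
    B ↦ BC
    C ↦ A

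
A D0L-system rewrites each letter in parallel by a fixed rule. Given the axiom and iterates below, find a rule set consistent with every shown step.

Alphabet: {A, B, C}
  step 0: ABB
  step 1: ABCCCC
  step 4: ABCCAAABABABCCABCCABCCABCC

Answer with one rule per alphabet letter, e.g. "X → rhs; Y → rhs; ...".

  step 0 ⇒ step 1: ABB ⇒ AB·CC·CC
    A ↦ AB
    B ↦ CC
    C ↦ A  (constrained at step 1)

A->AB, B->CC, C->A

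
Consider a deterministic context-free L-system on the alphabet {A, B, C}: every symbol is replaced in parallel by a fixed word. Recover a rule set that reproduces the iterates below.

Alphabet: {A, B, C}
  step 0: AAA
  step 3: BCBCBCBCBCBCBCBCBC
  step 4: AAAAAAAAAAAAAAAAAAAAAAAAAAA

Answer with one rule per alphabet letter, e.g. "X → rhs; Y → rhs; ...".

  step 3 ⇒ step 4: BCBCBCBCBCBCBCBCBC ⇒ A·AA·A·AA·A·AA·A·AA·A·AA·A·AA·A·AA·A·AA·A·AA
    B ↦ A
    C ↦ AA
    A ↦ BC  (constrained at step 0)

A->BC, B->A, C->AA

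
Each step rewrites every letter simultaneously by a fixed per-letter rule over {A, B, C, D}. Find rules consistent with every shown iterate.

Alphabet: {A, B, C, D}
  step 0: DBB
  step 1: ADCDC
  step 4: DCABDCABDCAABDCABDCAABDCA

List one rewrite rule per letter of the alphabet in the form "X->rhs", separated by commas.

A->CA, B->DC, C->BD, D->A

  step 0 ⇒ step 1: DBB ⇒ A·DC·DC
    B ↦ DC
    D ↦ A
    A ↦ CA  (constrained at step 1)
    C ↦ BD  (constrained at step 1)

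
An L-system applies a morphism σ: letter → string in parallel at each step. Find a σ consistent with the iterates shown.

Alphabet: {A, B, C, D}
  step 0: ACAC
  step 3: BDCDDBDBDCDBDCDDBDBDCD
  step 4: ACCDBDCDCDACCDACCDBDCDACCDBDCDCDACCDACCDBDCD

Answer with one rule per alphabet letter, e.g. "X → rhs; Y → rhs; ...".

A->D, B->AC, C->BD, D->CD

  step 3 ⇒ step 4: BDCDDBDBDCDBDCDDBDBDCD ⇒ AC·CD·BD·CD·CD·AC·CD·AC·CD·BD·CD·AC·CD·BD·CD·CD·AC·CD·AC·CD·BD·CD
    B ↦ AC
    C ↦ BD
    D ↦ CD
    A ↦ D  (constrained at step 0)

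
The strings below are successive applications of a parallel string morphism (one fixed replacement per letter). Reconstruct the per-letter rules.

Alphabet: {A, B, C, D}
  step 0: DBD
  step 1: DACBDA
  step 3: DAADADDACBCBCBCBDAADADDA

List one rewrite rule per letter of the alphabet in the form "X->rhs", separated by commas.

A->AD, B->CB, C->CB, D->DA

  step 0 ⇒ step 1: DBD ⇒ DA·CB·DA
    B ↦ CB
    D ↦ DA
    A ↦ AD  (constrained at step 1)
    C ↦ CB  (constrained at step 1)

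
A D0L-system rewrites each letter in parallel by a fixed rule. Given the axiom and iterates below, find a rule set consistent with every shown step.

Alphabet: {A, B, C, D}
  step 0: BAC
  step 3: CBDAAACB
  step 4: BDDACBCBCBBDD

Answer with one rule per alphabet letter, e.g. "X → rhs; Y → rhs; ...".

  step 3 ⇒ step 4: CBDAAACB ⇒ BD·D·A·CB·CB·CB·BD·D
    A ↦ CB
    B ↦ D
    C ↦ BD
    D ↦ A

A->CB, B->D, C->BD, D->A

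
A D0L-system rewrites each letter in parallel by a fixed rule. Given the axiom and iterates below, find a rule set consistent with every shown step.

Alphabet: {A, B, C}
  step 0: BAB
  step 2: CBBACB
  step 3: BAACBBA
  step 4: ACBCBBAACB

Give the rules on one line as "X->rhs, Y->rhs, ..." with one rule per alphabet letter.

  step 3 ⇒ step 4: BAACBBA ⇒ A·CB·CB·B·A·A·CB
    A ↦ CB
    B ↦ A
    C ↦ B

A->CB, B->A, C->B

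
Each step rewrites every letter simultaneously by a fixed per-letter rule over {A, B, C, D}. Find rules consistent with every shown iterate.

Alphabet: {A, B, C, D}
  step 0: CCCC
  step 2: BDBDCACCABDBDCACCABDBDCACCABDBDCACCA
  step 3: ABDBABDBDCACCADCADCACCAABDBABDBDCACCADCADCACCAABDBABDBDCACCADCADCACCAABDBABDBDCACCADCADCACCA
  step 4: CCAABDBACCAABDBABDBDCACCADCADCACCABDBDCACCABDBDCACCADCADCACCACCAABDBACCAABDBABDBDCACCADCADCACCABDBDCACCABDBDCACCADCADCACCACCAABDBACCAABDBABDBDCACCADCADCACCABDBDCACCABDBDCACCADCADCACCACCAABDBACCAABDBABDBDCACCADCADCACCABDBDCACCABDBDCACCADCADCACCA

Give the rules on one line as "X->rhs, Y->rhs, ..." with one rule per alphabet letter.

A->CCA, B->A, C->DCA, D->BDB

  step 3 ⇒ step 4: ABDBABDBDCACCADCADCACCAABDBABDBDCACCADCADCACCAABDBABDBDCACCADCADCACCAABDBABDBDCACCADCADCACCA ⇒ CCA·A·BDB·A·CCA·A·BDB·A·BDB·DCA·CCA·DCA·DCA·CCA·BDB·DCA·CCA·BDB·DCA·CCA·DCA·DCA·CCA·CCA·A·BDB·A·CCA·A·BDB·A·BDB·DCA·CCA·DCA·DCA·CCA·BDB·DCA·CCA·BDB·DCA·CCA·DCA·DCA·CCA·CCA·A·BDB·A·CCA·A·BDB·A·BDB·DCA·CCA·DCA·DCA·CCA·BDB·DCA·CCA·BDB·DCA·CCA·DCA·DCA·CCA·CCA·A·BDB·A·CCA·A·BDB·A·BDB·DCA·CCA·DCA·DCA·CCA·BDB·DCA·CCA·BDB·DCA·CCA·DCA·DCA·CCA
    A ↦ CCA
    B ↦ A
    C ↦ DCA
    D ↦ BDB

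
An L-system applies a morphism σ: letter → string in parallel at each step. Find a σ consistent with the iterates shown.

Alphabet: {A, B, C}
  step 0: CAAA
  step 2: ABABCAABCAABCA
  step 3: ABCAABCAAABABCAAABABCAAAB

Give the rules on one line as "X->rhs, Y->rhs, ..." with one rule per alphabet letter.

A->AB, B->CA, C->A

  step 2 ⇒ step 3: ABABCAABCAABCA ⇒ AB·CA·AB·CA·A·AB·AB·CA·A·AB·AB·CA·A·AB
    A ↦ AB
    B ↦ CA
    C ↦ A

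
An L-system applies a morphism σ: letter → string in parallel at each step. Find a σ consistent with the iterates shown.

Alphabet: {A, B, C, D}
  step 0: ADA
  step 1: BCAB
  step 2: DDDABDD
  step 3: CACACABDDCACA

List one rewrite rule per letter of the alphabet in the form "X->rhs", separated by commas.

  step 2 ⇒ step 3: DDDABDD ⇒ CA·CA·CA·B·DD·CA·CA
    A ↦ B
    B ↦ DD
    D ↦ CA
  step 1 ⇒ step 2: BCAB ⇒ DD·DA·B·DD
    C ↦ DA

A->B, B->DD, C->DA, D->CA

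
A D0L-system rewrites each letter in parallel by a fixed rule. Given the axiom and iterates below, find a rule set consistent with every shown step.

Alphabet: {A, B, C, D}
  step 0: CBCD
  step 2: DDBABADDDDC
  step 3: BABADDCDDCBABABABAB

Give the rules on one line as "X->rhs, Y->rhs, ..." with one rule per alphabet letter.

  step 2 ⇒ step 3: DDBABADDDDC ⇒ BA·BA·DD·C·DD·C·BA·BA·BA·BA·B
    A ↦ C
    B ↦ DD
    C ↦ B
    D ↦ BA

A->C, B->DD, C->B, D->BA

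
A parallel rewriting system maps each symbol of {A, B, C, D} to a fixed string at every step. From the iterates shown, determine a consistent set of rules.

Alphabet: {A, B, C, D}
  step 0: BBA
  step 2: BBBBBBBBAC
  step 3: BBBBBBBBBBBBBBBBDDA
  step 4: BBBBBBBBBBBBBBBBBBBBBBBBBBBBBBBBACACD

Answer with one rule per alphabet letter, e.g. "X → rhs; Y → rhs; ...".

  step 3 ⇒ step 4: BBBBBBBBBBBBBBBBDDA ⇒ BB·BB·BB·BB·BB·BB·BB·BB·BB·BB·BB·BB·BB·BB·BB·BB·AC·AC·D
    A ↦ D
    B ↦ BB
    D ↦ AC
  step 2 ⇒ step 3: BBBBBBBBAC ⇒ BB·BB·BB·BB·BB·BB·BB·BB·D·DA
    C ↦ DA

A->D, B->BB, C->DA, D->AC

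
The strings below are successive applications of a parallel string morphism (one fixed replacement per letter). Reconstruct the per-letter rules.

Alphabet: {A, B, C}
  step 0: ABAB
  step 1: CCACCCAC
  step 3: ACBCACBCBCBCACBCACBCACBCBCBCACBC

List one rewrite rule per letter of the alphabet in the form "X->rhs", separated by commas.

A->CC, B->AC, C->BC

  step 0 ⇒ step 1: ABAB ⇒ CC·AC·CC·AC
    A ↦ CC
    B ↦ AC
    C ↦ BC  (constrained at step 1)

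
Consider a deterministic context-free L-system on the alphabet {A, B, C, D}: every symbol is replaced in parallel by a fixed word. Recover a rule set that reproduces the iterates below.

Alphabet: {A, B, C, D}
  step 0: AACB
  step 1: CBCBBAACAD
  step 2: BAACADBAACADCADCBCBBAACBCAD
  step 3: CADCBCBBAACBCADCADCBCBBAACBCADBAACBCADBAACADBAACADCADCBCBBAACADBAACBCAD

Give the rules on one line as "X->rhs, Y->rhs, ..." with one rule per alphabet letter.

A->CB, B->CAD, C->BAA, D->CAD

  step 2 ⇒ step 3: BAACADBAACADCADCBCBBAACBCAD ⇒ CAD·CB·CB·BAA·CB·CAD·CAD·CB·CB·BAA·CB·CAD·BAA·CB·CAD·BAA·CAD·BAA·CAD·CAD·CB·CB·BAA·CAD·BAA·CB·CAD
    A ↦ CB
    B ↦ CAD
    C ↦ BAA
    D ↦ CAD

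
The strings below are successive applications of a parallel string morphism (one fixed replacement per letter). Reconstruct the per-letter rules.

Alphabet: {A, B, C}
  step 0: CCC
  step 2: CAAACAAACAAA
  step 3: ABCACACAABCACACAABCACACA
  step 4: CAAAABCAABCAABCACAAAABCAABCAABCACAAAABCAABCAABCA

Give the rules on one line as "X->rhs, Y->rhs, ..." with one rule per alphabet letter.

  step 3 ⇒ step 4: ABCACACAABCACACAABCACACA ⇒ CA·AA·AB·CA·AB·CA·AB·CA·CA·AA·AB·CA·AB·CA·AB·CA·CA·AA·AB·CA·AB·CA·AB·CA
    A ↦ CA
    B ↦ AA
    C ↦ AB

A->CA, B->AA, C->AB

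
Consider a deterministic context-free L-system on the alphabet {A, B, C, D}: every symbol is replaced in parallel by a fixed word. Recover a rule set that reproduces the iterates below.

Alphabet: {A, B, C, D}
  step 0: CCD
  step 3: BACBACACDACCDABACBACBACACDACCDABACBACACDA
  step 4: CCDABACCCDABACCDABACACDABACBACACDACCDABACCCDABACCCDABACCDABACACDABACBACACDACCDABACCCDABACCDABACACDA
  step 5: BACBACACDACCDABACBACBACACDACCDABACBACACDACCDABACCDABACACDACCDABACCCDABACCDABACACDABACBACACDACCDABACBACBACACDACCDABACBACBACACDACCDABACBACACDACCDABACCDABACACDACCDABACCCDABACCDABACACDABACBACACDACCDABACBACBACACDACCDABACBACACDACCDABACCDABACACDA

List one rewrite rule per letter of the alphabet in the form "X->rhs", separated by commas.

  step 4 ⇒ step 5: CCDABACCCDABACCDABACACDABACBACACDACCDABACCCDABACCCDABACCDABACACDABACBACACDACCDABACCCDABACCDABACACDA ⇒ BAC·BAC·A·CDA·C·CDA·BAC·BAC·BAC·A·CDA·C·CDA·BAC·BAC·A·CDA·C·CDA·BAC·CDA·BAC·A·CDA·C·CDA·BAC·C·CDA·BAC·CDA·BAC·A·CDA·BAC·BAC·A·CDA·C·CDA·BAC·BAC·BAC·A·CDA·C·CDA·BAC·BAC·BAC·A·CDA·C·CDA·BAC·BAC·A·CDA·C·CDA·BAC·CDA·BAC·A·CDA·C·CDA·BAC·C·CDA·BAC·CDA·BAC·A·CDA·BAC·BAC·A·CDA·C·CDA·BAC·BAC·BAC·A·CDA·C·CDA·BAC·BAC·A·CDA·C·CDA·BAC·CDA·BAC·A·CDA
    A ↦ CDA
    B ↦ C
    C ↦ BAC
    D ↦ A

A->CDA, B->C, C->BAC, D->A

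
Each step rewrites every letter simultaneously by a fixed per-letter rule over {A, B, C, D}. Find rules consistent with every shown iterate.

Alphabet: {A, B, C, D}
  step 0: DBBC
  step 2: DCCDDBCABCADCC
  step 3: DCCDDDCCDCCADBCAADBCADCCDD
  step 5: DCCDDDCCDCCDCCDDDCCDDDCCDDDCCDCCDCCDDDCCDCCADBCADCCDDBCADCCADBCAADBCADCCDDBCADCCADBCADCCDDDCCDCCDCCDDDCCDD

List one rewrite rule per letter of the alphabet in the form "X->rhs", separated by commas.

A->BCA, B->A, C->D, D->DCC

  step 2 ⇒ step 3: DCCDDBCABCADCC ⇒ DCC·D·D·DCC·DCC·A·D·BCA·A·D·BCA·DCC·D·D
    A ↦ BCA
    B ↦ A
    C ↦ D
    D ↦ DCC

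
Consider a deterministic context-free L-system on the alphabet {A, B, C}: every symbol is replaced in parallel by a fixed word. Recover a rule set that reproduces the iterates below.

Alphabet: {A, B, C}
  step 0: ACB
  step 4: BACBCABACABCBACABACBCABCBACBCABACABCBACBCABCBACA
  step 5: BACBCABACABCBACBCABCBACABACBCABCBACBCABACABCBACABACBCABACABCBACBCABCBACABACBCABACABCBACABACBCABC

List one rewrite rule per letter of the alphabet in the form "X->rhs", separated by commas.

  step 4 ⇒ step 5: BACBCABACABCBACABACBCABCBACBCABACABCBACBCABCBACA ⇒ BAC·BC·A·BAC·A·BC·BAC·BC·A·BC·BAC·A·BAC·BC·A·BC·BAC·BC·A·BAC·A·BC·BAC·A·BAC·BC·A·BAC·A·BC·BAC·BC·A·BC·BAC·A·BAC·BC·A·BAC·A·BC·BAC·A·BAC·BC·A·BC
    A ↦ BC
    B ↦ BAC
    C ↦ A

A->BC, B->BAC, C->A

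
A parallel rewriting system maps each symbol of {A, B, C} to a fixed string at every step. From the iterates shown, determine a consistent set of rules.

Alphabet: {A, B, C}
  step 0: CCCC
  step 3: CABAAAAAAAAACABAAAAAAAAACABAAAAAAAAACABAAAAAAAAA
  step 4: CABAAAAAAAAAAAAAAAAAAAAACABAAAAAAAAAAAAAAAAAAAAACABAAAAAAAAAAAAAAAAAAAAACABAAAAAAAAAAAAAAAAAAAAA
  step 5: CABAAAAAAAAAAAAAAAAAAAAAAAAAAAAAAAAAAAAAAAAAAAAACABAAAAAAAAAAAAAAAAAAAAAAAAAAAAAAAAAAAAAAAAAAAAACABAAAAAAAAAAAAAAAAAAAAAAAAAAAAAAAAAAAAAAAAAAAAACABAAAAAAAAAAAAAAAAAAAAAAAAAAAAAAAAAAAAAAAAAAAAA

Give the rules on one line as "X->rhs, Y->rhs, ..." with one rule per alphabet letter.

  step 4 ⇒ step 5: CABAAAAAAAAAAAAAAAAAAAAACABAAAAAAAAAAAAAAAAAAAAACABAAAAAAAAAAAAAAAAAAAAACABAAAAAAAAAAAAAAAAAAAAA ⇒ CAB·AA·A·AA·AA·AA·AA·AA·AA·AA·AA·AA·AA·AA·AA·AA·AA·AA·AA·AA·AA·AA·AA·AA·CAB·AA·A·AA·AA·AA·AA·AA·AA·AA·AA·AA·AA·AA·AA·AA·AA·AA·AA·AA·AA·AA·AA·AA·CAB·AA·A·AA·AA·AA·AA·AA·AA·AA·AA·AA·AA·AA·AA·AA·AA·AA·AA·AA·AA·AA·AA·AA·CAB·AA·A·AA·AA·AA·AA·AA·AA·AA·AA·AA·AA·AA·AA·AA·AA·AA·AA·AA·AA·AA·AA·AA
    A ↦ AA
    B ↦ A
    C ↦ CAB

A->AA, B->A, C->CAB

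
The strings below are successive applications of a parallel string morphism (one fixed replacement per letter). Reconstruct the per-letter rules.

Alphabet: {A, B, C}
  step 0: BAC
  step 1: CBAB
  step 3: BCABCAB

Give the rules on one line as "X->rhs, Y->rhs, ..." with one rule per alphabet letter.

  step 0 ⇒ step 1: BAC ⇒ C·B·AB
    A ↦ B
    B ↦ C
    C ↦ AB

A->B, B->C, C->AB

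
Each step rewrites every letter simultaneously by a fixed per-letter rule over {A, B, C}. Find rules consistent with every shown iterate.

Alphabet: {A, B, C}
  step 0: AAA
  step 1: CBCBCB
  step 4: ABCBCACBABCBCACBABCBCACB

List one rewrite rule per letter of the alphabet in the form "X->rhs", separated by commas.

A->CB, B->BC, C->A

  step 0 ⇒ step 1: AAA ⇒ CB·CB·CB
    A ↦ CB
    B ↦ BC  (constrained at step 1)
    C ↦ A  (constrained at step 1)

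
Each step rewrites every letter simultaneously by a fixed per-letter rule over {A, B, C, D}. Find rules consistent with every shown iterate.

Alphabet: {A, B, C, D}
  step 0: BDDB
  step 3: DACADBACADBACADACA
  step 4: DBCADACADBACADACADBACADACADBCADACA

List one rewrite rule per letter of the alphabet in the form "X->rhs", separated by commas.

A->CA, B->A, C->DA, D->DB

  step 3 ⇒ step 4: DACADBACADBACADACA ⇒ DB·CA·DA·CA·DB·A·CA·DA·CA·DB·A·CA·DA·CA·DB·CA·DA·CA
    A ↦ CA
    B ↦ A
    C ↦ DA
    D ↦ DB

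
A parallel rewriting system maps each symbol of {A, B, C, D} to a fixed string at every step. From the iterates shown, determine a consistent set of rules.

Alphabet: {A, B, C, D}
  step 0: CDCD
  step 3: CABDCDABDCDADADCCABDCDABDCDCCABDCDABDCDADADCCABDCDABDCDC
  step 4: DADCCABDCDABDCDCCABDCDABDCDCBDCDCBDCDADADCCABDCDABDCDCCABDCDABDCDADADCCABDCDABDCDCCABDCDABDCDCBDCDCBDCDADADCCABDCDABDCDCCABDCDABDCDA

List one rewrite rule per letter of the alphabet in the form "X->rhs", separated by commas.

A->DC, B->CA, C->DA, D->BDC

  step 3 ⇒ step 4: CABDCDABDCDADADCCABDCDABDCDCCABDCDABDCDADADCCABDCDABDCDC ⇒ DA·DC·CA·BDC·DA·BDC·DC·CA·BDC·DA·BDC·DC·BDC·DC·BDC·DA·DA·DC·CA·BDC·DA·BDC·DC·CA·BDC·DA·BDC·DA·DA·DC·CA·BDC·DA·BDC·DC·CA·BDC·DA·BDC·DC·BDC·DC·BDC·DA·DA·DC·CA·BDC·DA·BDC·DC·CA·BDC·DA·BDC·DA
    A ↦ DC
    B ↦ CA
    C ↦ DA
    D ↦ BDC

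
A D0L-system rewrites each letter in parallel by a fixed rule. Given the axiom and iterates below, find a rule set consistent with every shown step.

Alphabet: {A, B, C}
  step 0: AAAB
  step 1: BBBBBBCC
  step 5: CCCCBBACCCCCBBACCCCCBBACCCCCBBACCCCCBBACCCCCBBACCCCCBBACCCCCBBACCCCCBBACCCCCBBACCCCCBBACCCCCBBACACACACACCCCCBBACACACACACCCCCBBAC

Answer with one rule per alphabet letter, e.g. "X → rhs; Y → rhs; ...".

  step 0 ⇒ step 1: AAAB ⇒ BB·BB·BB·CC
    A ↦ BB
    B ↦ CC
    C ↦ AC  (constrained at step 1)

A->BB, B->CC, C->AC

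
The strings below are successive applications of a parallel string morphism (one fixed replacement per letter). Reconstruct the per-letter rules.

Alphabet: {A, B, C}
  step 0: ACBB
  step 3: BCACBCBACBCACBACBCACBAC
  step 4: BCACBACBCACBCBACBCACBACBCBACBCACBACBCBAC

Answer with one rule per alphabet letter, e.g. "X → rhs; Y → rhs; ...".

A->B, B->BC, C->AC

  step 3 ⇒ step 4: BCACBCBACBCACBACBCACBAC ⇒ BC·AC·B·AC·BC·AC·BC·B·AC·BC·AC·B·AC·BC·B·AC·BC·AC·B·AC·BC·B·AC
    A ↦ B
    B ↦ BC
    C ↦ AC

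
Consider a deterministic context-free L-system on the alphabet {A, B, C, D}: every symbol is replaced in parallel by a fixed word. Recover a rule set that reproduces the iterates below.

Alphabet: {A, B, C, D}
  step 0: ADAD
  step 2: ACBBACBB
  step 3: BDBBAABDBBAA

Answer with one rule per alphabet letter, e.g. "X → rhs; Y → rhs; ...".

  step 2 ⇒ step 3: ACBBACBB ⇒ BD·BB·A·A·BD·BB·A·A
    A ↦ BD
    B ↦ A
    C ↦ BB
    D ↦ C  (constrained at step 0)

A->BD, B->A, C->BB, D->C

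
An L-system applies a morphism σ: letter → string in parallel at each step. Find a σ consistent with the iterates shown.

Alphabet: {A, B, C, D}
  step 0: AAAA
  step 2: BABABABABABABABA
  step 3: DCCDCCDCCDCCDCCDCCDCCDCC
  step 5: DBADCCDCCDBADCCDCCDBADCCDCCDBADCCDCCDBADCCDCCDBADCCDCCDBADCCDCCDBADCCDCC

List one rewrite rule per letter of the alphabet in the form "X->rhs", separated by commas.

A->CC, B->D, C->BA, D->BC

  step 2 ⇒ step 3: BABABABABABABABA ⇒ D·CC·D·CC·D·CC·D·CC·D·CC·D·CC·D·CC·D·CC
    A ↦ CC
    B ↦ D
    C ↦ BA  (constrained at step 3)
    D ↦ BC  (constrained at step 3)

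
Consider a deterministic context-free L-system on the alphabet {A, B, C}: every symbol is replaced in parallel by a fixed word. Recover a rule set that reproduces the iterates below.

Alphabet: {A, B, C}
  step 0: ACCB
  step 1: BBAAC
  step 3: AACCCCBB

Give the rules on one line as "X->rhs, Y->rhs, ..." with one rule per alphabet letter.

  step 0 ⇒ step 1: ACCB ⇒ BB·A·A·C
    A ↦ BB
    B ↦ C
    C ↦ A

A->BB, B->C, C->A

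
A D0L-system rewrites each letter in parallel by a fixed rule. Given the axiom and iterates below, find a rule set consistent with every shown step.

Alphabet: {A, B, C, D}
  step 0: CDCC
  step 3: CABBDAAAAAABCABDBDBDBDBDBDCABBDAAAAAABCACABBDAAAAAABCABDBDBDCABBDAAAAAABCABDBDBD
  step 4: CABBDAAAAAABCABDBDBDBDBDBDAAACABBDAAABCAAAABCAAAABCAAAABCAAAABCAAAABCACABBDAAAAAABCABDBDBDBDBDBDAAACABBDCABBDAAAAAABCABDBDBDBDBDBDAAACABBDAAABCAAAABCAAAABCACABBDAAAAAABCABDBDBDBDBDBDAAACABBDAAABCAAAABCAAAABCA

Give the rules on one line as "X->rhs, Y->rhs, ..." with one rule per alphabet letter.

A->BD, B->AAA, C->CAB, D->BCA

  step 3 ⇒ step 4: CABBDAAAAAABCABDBDBDBDBDBDCABBDAAAAAABCACABBDAAAAAABCABDBDBDCABBDAAAAAABCABDBDBD ⇒ CAB·BD·AAA·AAA·BCA·BD·BD·BD·BD·BD·BD·AAA·CAB·BD·AAA·BCA·AAA·BCA·AAA·BCA·AAA·BCA·AAA·BCA·AAA·BCA·CAB·BD·AAA·AAA·BCA·BD·BD·BD·BD·BD·BD·AAA·CAB·BD·CAB·BD·AAA·AAA·BCA·BD·BD·BD·BD·BD·BD·AAA·CAB·BD·AAA·BCA·AAA·BCA·AAA·BCA·CAB·BD·AAA·AAA·BCA·BD·BD·BD·BD·BD·BD·AAA·CAB·BD·AAA·BCA·AAA·BCA·AAA·BCA
    A ↦ BD
    B ↦ AAA
    C ↦ CAB
    D ↦ BCA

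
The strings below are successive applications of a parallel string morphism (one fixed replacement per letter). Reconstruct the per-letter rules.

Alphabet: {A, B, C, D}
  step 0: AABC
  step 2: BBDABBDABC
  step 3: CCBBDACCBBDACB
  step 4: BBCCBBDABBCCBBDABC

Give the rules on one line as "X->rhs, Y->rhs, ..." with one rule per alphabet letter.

A->DA, B->C, C->B, D->BB

  step 3 ⇒ step 4: CCBBDACCBBDACB ⇒ B·B·C·C·BB·DA·B·B·C·C·BB·DA·B·C
    A ↦ DA
    B ↦ C
    C ↦ B
    D ↦ BB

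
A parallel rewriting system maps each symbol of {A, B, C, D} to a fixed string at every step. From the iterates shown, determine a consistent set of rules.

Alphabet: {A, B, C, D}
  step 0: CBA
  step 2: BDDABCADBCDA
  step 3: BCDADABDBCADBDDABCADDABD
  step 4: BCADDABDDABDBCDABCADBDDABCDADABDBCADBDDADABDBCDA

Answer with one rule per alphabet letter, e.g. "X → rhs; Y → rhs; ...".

  step 3 ⇒ step 4: BCDADABDBCADBDDABCADDABD ⇒ BC·AD·DA·BD·DA·BD·BC·DA·BC·AD·BD·DA·BC·DA·DA·BD·BC·AD·BD·DA·DA·BD·BC·DA
    A ↦ BD
    B ↦ BC
    C ↦ AD
    D ↦ DA

A->BD, B->BC, C->AD, D->DA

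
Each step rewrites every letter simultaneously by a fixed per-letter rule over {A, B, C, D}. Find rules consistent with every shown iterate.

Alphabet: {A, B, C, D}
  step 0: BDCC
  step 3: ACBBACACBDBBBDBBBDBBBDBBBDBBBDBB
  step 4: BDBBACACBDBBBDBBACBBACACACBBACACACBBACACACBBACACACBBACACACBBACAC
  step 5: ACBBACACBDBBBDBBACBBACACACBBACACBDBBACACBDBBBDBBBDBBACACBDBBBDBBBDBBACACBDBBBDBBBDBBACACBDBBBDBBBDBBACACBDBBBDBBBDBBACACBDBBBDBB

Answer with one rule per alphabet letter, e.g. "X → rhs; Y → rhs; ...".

  step 4 ⇒ step 5: BDBBACACBDBBBDBBACBBACACACBBACACACBBACACACBBACACACBBACACACBBACAC ⇒ AC·BB·AC·AC·BD·BB·BD·BB·AC·BB·AC·AC·AC·BB·AC·AC·BD·BB·AC·AC·BD·BB·BD·BB·BD·BB·AC·AC·BD·BB·BD·BB·BD·BB·AC·AC·BD·BB·BD·BB·BD·BB·AC·AC·BD·BB·BD·BB·BD·BB·AC·AC·BD·BB·BD·BB·BD·BB·AC·AC·BD·BB·BD·BB
    A ↦ BD
    B ↦ AC
    C ↦ BB
    D ↦ BB

A->BD, B->AC, C->BB, D->BB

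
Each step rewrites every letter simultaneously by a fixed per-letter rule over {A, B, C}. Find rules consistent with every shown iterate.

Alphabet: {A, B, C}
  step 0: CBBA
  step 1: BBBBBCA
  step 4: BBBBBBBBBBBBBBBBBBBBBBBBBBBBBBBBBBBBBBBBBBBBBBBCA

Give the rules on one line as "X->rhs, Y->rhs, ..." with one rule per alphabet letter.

A->CA, B->BB, C->B

  step 0 ⇒ step 1: CBBA ⇒ B·BB·BB·CA
    A ↦ CA
    B ↦ BB
    C ↦ B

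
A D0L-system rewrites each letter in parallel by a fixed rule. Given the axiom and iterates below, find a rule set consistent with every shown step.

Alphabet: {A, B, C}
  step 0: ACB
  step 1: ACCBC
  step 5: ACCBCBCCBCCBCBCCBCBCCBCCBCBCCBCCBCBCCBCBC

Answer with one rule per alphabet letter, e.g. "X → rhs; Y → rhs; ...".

  step 0 ⇒ step 1: ACB ⇒ AC·CB·C
    A ↦ AC
    B ↦ C
    C ↦ CB

A->AC, B->C, C->CB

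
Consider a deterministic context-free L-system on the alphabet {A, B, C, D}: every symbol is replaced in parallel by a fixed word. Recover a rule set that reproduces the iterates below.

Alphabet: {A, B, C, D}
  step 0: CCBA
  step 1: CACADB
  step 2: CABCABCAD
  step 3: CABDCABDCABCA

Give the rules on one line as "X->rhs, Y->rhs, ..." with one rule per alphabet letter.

  step 2 ⇒ step 3: CABCABCAD ⇒ CA·B·D·CA·B·D·CA·B·CA
    A ↦ B
    B ↦ D
    C ↦ CA
    D ↦ CA

A->B, B->D, C->CA, D->CA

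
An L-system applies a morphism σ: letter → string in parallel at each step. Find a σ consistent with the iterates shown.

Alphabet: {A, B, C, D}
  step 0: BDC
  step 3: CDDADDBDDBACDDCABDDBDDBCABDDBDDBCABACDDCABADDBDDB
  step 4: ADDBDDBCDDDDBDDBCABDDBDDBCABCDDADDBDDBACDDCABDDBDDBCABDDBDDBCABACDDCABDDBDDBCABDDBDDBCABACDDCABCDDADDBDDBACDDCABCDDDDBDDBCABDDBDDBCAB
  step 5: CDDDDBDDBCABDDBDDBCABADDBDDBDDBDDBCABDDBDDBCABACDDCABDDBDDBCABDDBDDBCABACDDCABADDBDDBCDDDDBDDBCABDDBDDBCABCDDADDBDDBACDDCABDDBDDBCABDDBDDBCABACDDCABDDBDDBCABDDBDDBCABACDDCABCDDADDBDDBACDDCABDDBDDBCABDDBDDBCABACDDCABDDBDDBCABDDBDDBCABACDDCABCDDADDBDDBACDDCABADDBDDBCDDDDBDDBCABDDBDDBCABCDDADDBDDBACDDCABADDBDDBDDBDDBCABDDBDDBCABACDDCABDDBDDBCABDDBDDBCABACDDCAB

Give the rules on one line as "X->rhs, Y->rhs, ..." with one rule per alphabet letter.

  step 4 ⇒ step 5: ADDBDDBCDDDDBDDBCABDDBDDBCABCDDADDBDDBACDDCABDDBDDBCABDDBDDBCABACDDCABDDBDDBCABDDBDDBCABACDDCABCDDADDBDDBACDDCABCDDDDBDDBCABDDBDDBCAB ⇒ CDD·DDB·DDB·CAB·DDB·DDB·CAB·A·DDB·DDB·DDB·DDB·CAB·DDB·DDB·CAB·A·CDD·CAB·DDB·DDB·CAB·DDB·DDB·CAB·A·CDD·CAB·A·DDB·DDB·CDD·DDB·DDB·CAB·DDB·DDB·CAB·CDD·A·DDB·DDB·A·CDD·CAB·DDB·DDB·CAB·DDB·DDB·CAB·A·CDD·CAB·DDB·DDB·CAB·DDB·DDB·CAB·A·CDD·CAB·CDD·A·DDB·DDB·A·CDD·CAB·DDB·DDB·CAB·DDB·DDB·CAB·A·CDD·CAB·DDB·DDB·CAB·DDB·DDB·CAB·A·CDD·CAB·CDD·A·DDB·DDB·A·CDD·CAB·A·DDB·DDB·CDD·DDB·DDB·CAB·DDB·DDB·CAB·CDD·A·DDB·DDB·A·CDD·CAB·A·DDB·DDB·DDB·DDB·CAB·DDB·DDB·CAB·A·CDD·CAB·DDB·DDB·CAB·DDB·DDB·CAB·A·CDD·CAB
    A ↦ CDD
    B ↦ CAB
    C ↦ A
    D ↦ DDB

A->CDD, B->CAB, C->A, D->DDB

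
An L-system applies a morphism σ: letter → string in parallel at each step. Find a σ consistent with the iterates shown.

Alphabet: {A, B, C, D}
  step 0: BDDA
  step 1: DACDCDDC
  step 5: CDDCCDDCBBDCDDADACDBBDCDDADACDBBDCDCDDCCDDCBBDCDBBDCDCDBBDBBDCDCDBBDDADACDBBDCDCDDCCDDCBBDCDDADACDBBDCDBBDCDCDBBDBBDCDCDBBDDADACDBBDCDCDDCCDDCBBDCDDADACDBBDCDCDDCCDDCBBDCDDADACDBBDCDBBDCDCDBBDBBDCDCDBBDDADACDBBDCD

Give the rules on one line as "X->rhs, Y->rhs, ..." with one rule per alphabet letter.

A->DC, B->DA, C->BBD, D->CD

  step 0 ⇒ step 1: BDDA ⇒ DA·CD·CD·DC
    A ↦ DC
    B ↦ DA
    D ↦ CD
    C ↦ BBD  (constrained at step 1)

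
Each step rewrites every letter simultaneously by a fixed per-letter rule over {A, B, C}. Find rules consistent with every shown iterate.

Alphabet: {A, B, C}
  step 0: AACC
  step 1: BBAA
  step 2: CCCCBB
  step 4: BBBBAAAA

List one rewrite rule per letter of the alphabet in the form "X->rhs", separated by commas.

A->B, B->CC, C->A

  step 1 ⇒ step 2: BBAA ⇒ CC·CC·B·B
    A ↦ B
    B ↦ CC
  step 0 ⇒ step 1: AACC ⇒ B·B·A·A
    C ↦ A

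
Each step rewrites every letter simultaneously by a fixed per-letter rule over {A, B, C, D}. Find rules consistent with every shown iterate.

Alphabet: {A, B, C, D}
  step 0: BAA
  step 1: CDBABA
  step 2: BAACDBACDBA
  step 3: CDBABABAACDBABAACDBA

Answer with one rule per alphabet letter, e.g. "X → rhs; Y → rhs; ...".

A->BA, B->CD, C->B, D->AA

  step 2 ⇒ step 3: BAACDBACDBA ⇒ CD·BA·BA·B·AA·CD·BA·B·AA·CD·BA
    A ↦ BA
    B ↦ CD
    C ↦ B
    D ↦ AA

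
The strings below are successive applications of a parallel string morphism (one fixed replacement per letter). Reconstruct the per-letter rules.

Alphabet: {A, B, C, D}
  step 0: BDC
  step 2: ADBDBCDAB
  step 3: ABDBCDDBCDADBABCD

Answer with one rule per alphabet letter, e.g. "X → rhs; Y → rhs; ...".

A->AB, B->CD, C->A, D->DB

  step 2 ⇒ step 3: ADBDBCDAB ⇒ AB·DB·CD·DB·CD·A·DB·AB·CD
    A ↦ AB
    B ↦ CD
    C ↦ A
    D ↦ DB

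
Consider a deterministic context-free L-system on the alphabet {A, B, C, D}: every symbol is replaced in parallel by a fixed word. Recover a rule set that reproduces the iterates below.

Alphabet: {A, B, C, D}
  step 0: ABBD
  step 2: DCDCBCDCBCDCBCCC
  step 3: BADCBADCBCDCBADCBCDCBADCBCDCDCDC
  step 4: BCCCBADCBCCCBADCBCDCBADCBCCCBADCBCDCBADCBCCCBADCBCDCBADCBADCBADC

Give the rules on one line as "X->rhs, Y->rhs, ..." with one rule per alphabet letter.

A->CC, B->BC, C->DC, D->BA

  step 3 ⇒ step 4: BADCBADCBCDCBADCBCDCBADCBCDCDCDC ⇒ BC·CC·BA·DC·BC·CC·BA·DC·BC·DC·BA·DC·BC·CC·BA·DC·BC·DC·BA·DC·BC·CC·BA·DC·BC·DC·BA·DC·BA·DC·BA·DC
    A ↦ CC
    B ↦ BC
    C ↦ DC
    D ↦ BA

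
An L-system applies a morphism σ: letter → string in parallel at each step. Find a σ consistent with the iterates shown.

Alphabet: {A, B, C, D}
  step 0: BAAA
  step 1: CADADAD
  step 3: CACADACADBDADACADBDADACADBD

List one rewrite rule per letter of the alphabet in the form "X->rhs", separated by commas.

A->AD, B->C, C->BD, D->AC

  step 0 ⇒ step 1: BAAA ⇒ C·AD·AD·AD
    A ↦ AD
    B ↦ C
    C ↦ BD  (constrained at step 1)
    D ↦ AC  (constrained at step 1)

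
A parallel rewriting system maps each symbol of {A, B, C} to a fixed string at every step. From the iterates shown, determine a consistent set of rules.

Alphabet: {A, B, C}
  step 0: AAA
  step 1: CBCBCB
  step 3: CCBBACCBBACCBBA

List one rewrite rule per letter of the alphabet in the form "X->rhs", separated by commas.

A->CB, B->C, C->BA

  step 0 ⇒ step 1: AAA ⇒ CB·CB·CB
    A ↦ CB
    B ↦ C  (constrained at step 1)
    C ↦ BA  (constrained at step 1)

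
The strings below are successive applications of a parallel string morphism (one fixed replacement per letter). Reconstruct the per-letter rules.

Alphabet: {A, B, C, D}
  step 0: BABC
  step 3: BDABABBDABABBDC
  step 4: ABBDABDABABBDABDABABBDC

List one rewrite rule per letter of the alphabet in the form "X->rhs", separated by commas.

A->D, B->AB, C->DC, D->B

  step 3 ⇒ step 4: BDABABBDABABBDC ⇒ AB·B·D·AB·D·AB·AB·B·D·AB·D·AB·AB·B·DC
    A ↦ D
    B ↦ AB
    C ↦ DC
    D ↦ B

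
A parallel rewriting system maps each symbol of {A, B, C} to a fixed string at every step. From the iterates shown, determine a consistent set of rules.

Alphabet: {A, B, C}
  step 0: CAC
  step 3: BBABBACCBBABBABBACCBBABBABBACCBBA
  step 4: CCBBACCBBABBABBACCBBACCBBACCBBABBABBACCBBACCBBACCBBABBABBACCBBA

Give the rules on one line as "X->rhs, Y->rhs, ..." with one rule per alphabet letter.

A->BBA, B->C, C->BBA

  step 3 ⇒ step 4: BBABBACCBBABBABBACCBBABBABBACCBBA ⇒ C·C·BBA·C·C·BBA·BBA·BBA·C·C·BBA·C·C·BBA·C·C·BBA·BBA·BBA·C·C·BBA·C·C·BBA·C·C·BBA·BBA·BBA·C·C·BBA
    A ↦ BBA
    B ↦ C
    C ↦ BBA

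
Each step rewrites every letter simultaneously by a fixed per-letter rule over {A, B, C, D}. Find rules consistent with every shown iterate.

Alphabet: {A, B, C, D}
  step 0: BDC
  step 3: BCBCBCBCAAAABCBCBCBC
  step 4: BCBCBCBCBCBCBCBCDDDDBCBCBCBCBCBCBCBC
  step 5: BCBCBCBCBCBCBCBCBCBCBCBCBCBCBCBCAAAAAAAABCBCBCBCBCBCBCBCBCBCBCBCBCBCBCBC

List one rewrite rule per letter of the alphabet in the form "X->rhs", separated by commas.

  step 4 ⇒ step 5: BCBCBCBCBCBCBCBCDDDDBCBCBCBCBCBCBCBC ⇒ BC·BC·BC·BC·BC·BC·BC·BC·BC·BC·BC·BC·BC·BC·BC·BC·AA·AA·AA·AA·BC·BC·BC·BC·BC·BC·BC·BC·BC·BC·BC·BC·BC·BC·BC·BC
    B ↦ BC
    C ↦ BC
    D ↦ AA
  step 3 ⇒ step 4: BCBCBCBCAAAABCBCBCBC ⇒ BC·BC·BC·BC·BC·BC·BC·BC·D·D·D·D·BC·BC·BC·BC·BC·BC·BC·BC
    A ↦ D

A->D, B->BC, C->BC, D->AA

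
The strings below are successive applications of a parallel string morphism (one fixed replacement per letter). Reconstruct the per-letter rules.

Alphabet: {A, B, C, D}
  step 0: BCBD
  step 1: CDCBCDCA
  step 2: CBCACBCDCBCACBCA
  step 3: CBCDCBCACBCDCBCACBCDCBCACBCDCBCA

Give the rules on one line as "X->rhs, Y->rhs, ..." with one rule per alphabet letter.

  step 2 ⇒ step 3: CBCACBCDCBCACBCA ⇒ CB·CD·CB·CA·CB·CD·CB·CA·CB·CD·CB·CA·CB·CD·CB·CA
    A ↦ CA
    B ↦ CD
    C ↦ CB
    D ↦ CA

A->CA, B->CD, C->CB, D->CA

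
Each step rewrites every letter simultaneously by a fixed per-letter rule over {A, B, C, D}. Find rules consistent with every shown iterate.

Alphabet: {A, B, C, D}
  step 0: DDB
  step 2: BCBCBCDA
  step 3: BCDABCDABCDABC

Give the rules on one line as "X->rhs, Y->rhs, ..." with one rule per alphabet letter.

  step 2 ⇒ step 3: BCBCBCDA ⇒ BC·DA·BC·DA·BC·DA·B·C
    A ↦ C
    B ↦ BC
    C ↦ DA
    D ↦ B

A->C, B->BC, C->DA, D->B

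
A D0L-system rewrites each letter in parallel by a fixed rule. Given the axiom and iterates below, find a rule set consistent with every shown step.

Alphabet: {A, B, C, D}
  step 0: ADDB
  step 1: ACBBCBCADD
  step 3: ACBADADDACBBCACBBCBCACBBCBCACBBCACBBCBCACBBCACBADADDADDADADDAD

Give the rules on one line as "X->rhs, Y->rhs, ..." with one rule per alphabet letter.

  step 0 ⇒ step 1: ADDB ⇒ ACB·BC·BC·ADD
    A ↦ ACB
    B ↦ ADD
    D ↦ BC
    C ↦ AD  (constrained at step 1)

A->ACB, B->ADD, C->AD, D->BC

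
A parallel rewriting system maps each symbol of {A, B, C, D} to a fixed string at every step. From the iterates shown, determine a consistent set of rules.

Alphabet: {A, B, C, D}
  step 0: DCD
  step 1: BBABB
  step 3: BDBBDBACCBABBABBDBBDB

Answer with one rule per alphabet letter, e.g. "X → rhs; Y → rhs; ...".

  step 0 ⇒ step 1: DCD ⇒ B·BAB·B
    C ↦ BAB
    D ↦ B
    A ↦ ACC  (constrained at step 1)
    B ↦ BD  (constrained at step 1)

A->ACC, B->BD, C->BAB, D->B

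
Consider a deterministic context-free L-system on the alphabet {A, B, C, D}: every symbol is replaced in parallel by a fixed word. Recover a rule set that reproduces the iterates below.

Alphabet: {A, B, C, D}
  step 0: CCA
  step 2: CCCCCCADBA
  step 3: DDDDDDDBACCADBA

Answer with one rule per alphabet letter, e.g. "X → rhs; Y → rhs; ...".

  step 2 ⇒ step 3: CCCCCCADBA ⇒ D·D·D·D·D·D·DBA·CC·A·DBA
    A ↦ DBA
    B ↦ A
    C ↦ D
    D ↦ CC

A->DBA, B->A, C->D, D->CC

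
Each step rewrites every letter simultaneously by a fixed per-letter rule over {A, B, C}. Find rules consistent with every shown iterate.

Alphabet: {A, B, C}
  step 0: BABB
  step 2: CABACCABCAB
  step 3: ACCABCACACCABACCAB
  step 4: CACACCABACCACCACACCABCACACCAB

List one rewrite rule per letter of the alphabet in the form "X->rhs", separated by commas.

  step 3 ⇒ step 4: ACCABCACACCABACCAB ⇒ C·AC·AC·C·AB·AC·C·AC·C·AC·AC·C·AB·C·AC·AC·C·AB
    A ↦ C
    B ↦ AB
    C ↦ AC

A->C, B->AB, C->AC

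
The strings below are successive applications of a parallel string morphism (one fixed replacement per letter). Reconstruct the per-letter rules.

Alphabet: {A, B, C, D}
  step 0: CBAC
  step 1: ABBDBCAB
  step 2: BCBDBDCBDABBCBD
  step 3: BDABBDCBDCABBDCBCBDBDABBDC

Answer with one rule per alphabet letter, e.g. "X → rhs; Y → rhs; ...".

A->BC, B->BD, C->AB, D->C

  step 2 ⇒ step 3: BCBDBDCBDABBCBD ⇒ BD·AB·BD·C·BD·C·AB·BD·C·BC·BD·BD·AB·BD·C
    A ↦ BC
    B ↦ BD
    C ↦ AB
    D ↦ C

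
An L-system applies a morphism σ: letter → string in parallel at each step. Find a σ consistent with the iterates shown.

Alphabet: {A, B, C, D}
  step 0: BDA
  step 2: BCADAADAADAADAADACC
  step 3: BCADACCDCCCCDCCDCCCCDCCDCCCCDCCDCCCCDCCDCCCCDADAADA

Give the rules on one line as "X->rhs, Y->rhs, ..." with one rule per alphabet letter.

  step 2 ⇒ step 3: BCADAADAADAADAADACC ⇒ BC·ADA·CCD·CC·CCD·CCD·CC·CCD·CCD·CC·CCD·CCD·CC·CCD·CCD·CC·CCD·ADA·ADA
    A ↦ CCD
    B ↦ BC
    C ↦ ADA
    D ↦ CC

A->CCD, B->BC, C->ADA, D->CC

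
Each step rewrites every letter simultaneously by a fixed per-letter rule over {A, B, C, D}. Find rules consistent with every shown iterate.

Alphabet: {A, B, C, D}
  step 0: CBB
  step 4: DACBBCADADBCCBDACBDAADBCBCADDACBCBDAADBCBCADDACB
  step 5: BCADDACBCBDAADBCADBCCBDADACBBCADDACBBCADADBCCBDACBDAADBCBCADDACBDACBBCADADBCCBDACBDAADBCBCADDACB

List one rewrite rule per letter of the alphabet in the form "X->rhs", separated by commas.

  step 4 ⇒ step 5: DACBBCADADBCCBDACBDAADBCBCADDACBCBDAADBCBCADDACB ⇒ BC·AD·DA·CB·CB·DA·AD·BC·AD·BC·CB·DA·DA·CB·BC·AD·DA·CB·BC·AD·AD·BC·CB·DA·CB·DA·AD·BC·BC·AD·DA·CB·DA·CB·BC·AD·AD·BC·CB·DA·CB·DA·AD·BC·BC·AD·DA·CB
    A ↦ AD
    B ↦ CB
    C ↦ DA
    D ↦ BC

A->AD, B->CB, C->DA, D->BC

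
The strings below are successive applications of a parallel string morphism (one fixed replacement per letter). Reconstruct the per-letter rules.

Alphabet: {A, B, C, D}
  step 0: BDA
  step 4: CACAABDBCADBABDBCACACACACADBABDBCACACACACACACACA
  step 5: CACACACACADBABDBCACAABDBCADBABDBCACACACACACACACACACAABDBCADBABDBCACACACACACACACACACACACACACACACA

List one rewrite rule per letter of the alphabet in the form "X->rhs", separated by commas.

A->CA, B->DB, C->CA, D->AB

  step 4 ⇒ step 5: CACAABDBCADBABDBCACACACACADBABDBCACACACACACACACA ⇒ CA·CA·CA·CA·CA·DB·AB·DB·CA·CA·AB·DB·CA·DB·AB·DB·CA·CA·CA·CA·CA·CA·CA·CA·CA·CA·AB·DB·CA·DB·AB·DB·CA·CA·CA·CA·CA·CA·CA·CA·CA·CA·CA·CA·CA·CA·CA·CA
    A ↦ CA
    B ↦ DB
    C ↦ CA
    D ↦ AB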